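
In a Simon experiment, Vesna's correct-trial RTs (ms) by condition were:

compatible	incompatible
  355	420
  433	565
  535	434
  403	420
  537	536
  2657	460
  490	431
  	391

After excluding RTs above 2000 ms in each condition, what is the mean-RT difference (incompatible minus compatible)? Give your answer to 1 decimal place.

compatible: exclude 2657
M(compatible) = 2753/6 = 458.833
M(incompatible) = 3657/8 = 457.125
Difference = 457.125 − 458.833 = -1.708 ms

-1.7 ms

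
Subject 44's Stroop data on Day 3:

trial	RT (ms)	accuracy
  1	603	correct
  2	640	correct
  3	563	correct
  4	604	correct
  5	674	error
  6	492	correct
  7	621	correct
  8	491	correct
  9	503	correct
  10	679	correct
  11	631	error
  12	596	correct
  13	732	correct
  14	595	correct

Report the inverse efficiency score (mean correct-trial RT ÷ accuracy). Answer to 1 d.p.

692.1 ms

Correct trials (n=12): 603, 640, 563, 604, 492, 621, 491, 503, 679, 596, 732, 595
Mean correct RT = 7119/12 = 593.2500 ms
Proportion correct = 12/14
IES = 593.2500 / (12/14) = 692.125 ms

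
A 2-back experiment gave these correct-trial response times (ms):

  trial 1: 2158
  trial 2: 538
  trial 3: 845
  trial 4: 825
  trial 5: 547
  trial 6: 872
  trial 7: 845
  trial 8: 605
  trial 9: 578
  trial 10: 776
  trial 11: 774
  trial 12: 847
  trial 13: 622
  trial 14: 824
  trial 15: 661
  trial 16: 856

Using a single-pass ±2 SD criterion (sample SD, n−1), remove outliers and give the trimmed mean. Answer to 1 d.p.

734.3 ms

n = 16, ΣRT = 13173, M = 823.312
Σ(x−M)² = 2123467.44; s = √(2123467.44/15) = 376.251
Cutoffs: 823.312 ± 2·376.251 → [70.8, 1575.8]
Outside: 2158 → excluded.
Retained (n=15): Σ = 11015, mean = 11015/15 = 734.333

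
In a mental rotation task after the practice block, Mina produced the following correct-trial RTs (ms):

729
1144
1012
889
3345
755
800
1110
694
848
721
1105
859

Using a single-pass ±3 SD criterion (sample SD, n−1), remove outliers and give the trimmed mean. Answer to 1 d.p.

n = 13, ΣRT = 14011, M = 1077.769
Σ(x−M)² = 5864654.31; s = √(5864654.31/12) = 699.086
Cutoffs: 1077.769 ± 3·699.086 → [-1019.5, 3175.0]
Outside: 3345 → excluded.
Retained (n=12): Σ = 10666, mean = 10666/12 = 888.833

888.8 ms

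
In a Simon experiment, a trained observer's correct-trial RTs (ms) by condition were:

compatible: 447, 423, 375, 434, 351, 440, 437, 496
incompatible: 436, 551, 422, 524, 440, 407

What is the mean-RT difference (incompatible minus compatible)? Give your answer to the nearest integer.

M(compatible) = 3403/8 = 425.375
M(incompatible) = 2780/6 = 463.333
Difference = 463.333 − 425.375 = 37.958 ms

38 ms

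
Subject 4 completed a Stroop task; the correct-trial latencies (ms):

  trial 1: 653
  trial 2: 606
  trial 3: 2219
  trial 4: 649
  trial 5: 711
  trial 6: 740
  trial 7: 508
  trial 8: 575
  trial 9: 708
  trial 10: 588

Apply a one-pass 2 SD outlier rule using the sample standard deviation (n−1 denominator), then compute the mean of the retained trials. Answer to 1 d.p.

637.6 ms

n = 10, ΣRT = 7957, M = 795.700
Σ(x−M)² = 2296240.10; s = √(2296240.10/9) = 505.112
Cutoffs: 795.700 ± 2·505.112 → [-214.5, 1805.9]
Outside: 2219 → excluded.
Retained (n=9): Σ = 5738, mean = 5738/9 = 637.556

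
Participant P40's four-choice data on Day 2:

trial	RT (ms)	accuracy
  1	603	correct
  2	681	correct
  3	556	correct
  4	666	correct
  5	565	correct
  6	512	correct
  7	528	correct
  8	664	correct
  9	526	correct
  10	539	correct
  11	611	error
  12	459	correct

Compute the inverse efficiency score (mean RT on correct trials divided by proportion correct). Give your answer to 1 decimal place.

Correct trials (n=11): 603, 681, 556, 666, 565, 512, 528, 664, 526, 539, 459
Mean correct RT = 6299/11 = 572.6364 ms
Proportion correct = 11/12
IES = 572.6364 / (11/12) = 624.694 ms

624.7 ms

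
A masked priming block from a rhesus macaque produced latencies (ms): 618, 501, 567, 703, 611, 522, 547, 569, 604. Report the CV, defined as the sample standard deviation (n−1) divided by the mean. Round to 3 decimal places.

n = 9, Σ = 5242, M = 582.4444
Σ(x−M)² = 29040.222; s = √(29040.222/8) = 60.2497
CV = 60.2497 / 582.4444 = 0.10344

0.103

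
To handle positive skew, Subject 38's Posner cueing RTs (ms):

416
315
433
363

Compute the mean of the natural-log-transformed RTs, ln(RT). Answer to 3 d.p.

5.937

ln(RT): 6.0307, 5.7526, 6.0707, 5.8944
Σ ln(RT) = 23.7484
Mean = 23.7484/4 = 5.93710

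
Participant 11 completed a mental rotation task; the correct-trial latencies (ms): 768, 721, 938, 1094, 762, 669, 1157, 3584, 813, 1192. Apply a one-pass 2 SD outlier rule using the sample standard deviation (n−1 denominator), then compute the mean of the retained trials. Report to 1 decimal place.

n = 10, ΣRT = 11698, M = 1169.800
Σ(x−M)² = 6795767.60; s = √(6795767.60/9) = 868.956
Cutoffs: 1169.800 ± 2·868.956 → [-568.1, 2907.7]
Outside: 3584 → excluded.
Retained (n=9): Σ = 8114, mean = 8114/9 = 901.556

901.6 ms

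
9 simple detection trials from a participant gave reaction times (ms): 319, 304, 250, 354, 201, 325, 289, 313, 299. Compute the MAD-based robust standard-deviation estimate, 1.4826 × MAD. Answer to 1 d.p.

22.2 ms

Sorted: 201, 250, 289, 299, 304, 313, 319, 325, 354 → median = 304
|x − 304| sorted: 0, 5, 9, 15, 15, 21, 50, 54, 103 → MAD = 15
Robust SD ≈ 1.4826 × 15 = 22.239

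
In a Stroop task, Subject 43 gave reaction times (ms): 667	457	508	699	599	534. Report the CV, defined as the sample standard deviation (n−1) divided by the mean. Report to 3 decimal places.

0.163

n = 6, Σ = 3464, M = 577.3333
Σ(x−M)² = 44477.333; s = √(44477.333/5) = 94.3158
CV = 94.3158 / 577.3333 = 0.16336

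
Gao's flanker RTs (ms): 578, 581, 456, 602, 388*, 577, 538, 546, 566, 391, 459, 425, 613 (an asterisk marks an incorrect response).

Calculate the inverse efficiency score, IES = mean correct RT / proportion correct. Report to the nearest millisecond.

572 ms

Correct trials (n=12): 578, 581, 456, 602, 577, 538, 546, 566, 391, 459, 425, 613
Mean correct RT = 6332/12 = 527.6667 ms
Proportion correct = 12/13
IES = 527.6667 / (12/13) = 571.639 ms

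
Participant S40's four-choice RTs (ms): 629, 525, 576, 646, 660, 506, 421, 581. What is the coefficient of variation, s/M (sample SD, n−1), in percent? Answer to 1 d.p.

14.2%

n = 8, Σ = 4544, M = 568.0000
Σ(x−M)² = 45804.000; s = √(45804.000/7) = 80.8915
CV = 80.8915 / 568.0000 = 0.14241 = 14.241%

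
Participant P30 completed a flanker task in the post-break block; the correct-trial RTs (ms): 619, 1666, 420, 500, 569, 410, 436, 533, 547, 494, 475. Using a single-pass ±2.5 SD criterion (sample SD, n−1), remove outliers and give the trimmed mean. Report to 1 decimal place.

500.3 ms

n = 11, ΣRT = 6669, M = 606.273
Σ(x−M)² = 1276800.18; s = √(1276800.18/10) = 357.323
Cutoffs: 606.273 ± 2.5·357.323 → [-287.0, 1499.6]
Outside: 1666 → excluded.
Retained (n=10): Σ = 5003, mean = 5003/10 = 500.300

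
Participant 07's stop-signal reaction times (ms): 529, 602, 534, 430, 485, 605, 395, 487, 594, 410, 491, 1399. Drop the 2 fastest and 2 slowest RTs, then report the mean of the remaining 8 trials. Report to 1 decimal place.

Sorted: 395, 410, 430, 485, 487, 491, 529, 534, 594, 602, 605, 1399
Drop lowest 2 (395, 410) and highest 2 (605, 1399)
Remaining (n=8): Σ = 4152, mean = 4152/8 = 519.000

519.0 ms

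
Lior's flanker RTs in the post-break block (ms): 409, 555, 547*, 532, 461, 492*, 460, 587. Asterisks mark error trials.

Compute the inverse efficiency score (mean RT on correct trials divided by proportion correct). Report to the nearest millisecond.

668 ms

Correct trials (n=6): 409, 555, 532, 461, 460, 587
Mean correct RT = 3004/6 = 500.6667 ms
Proportion correct = 6/8
IES = 500.6667 / (6/8) = 667.556 ms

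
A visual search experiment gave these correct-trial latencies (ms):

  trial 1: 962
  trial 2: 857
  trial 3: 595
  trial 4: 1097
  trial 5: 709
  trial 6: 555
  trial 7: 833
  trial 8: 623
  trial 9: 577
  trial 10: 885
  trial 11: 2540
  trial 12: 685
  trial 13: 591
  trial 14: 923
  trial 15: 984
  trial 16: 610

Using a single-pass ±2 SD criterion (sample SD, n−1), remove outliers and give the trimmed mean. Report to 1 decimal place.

n = 16, ΣRT = 14026, M = 876.625
Σ(x−M)² = 3393053.75; s = √(3393053.75/15) = 475.609
Cutoffs: 876.625 ± 2·475.609 → [-74.6, 1827.8]
Outside: 2540 → excluded.
Retained (n=15): Σ = 11486, mean = 11486/15 = 765.733

765.7 ms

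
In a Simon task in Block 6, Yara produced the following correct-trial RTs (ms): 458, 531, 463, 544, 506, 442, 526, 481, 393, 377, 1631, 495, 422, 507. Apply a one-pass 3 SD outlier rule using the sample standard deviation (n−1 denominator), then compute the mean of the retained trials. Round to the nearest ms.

473 ms

n = 14, ΣRT = 7776, M = 555.429
Σ(x−M)² = 1279351.43; s = √(1279351.43/13) = 313.706
Cutoffs: 555.429 ± 3·313.706 → [-385.7, 1496.5]
Outside: 1631 → excluded.
Retained (n=13): Σ = 6145, mean = 6145/13 = 472.692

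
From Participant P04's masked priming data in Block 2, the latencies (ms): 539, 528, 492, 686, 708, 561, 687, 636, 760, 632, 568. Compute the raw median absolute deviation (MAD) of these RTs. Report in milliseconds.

71 ms

Sorted: 492, 528, 539, 561, 568, 632, 636, 686, 687, 708, 760 → median = 632
|x − 632|: 93, 104, 140, 54, 76, 71, 55, 4, 128, 0, 64
Sorted deviations: 0, 4, 54, 55, 64, 71, 76, 93, 104, 128, 140 → MAD = 71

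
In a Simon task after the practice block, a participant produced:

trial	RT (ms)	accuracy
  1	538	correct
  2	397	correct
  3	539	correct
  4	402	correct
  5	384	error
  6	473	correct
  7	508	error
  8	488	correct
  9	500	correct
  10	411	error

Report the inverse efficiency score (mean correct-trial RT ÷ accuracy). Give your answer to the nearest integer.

681 ms

Correct trials (n=7): 538, 397, 539, 402, 473, 488, 500
Mean correct RT = 3337/7 = 476.7143 ms
Proportion correct = 7/10
IES = 476.7143 / (7/10) = 681.020 ms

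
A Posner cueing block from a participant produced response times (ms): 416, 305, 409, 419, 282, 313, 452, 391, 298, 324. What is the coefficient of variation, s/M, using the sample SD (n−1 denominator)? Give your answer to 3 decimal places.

0.173

n = 10, Σ = 3609, M = 360.9000
Σ(x−M)² = 34892.900; s = √(34892.900/9) = 62.2655
CV = 62.2655 / 360.9000 = 0.17253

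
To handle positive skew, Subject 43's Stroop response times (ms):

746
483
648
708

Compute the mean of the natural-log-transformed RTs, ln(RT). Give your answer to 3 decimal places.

ln(RT): 6.6147, 6.1800, 6.4739, 6.5624
Σ ln(RT) = 25.8311
Mean = 25.8311/4 = 6.45777

6.458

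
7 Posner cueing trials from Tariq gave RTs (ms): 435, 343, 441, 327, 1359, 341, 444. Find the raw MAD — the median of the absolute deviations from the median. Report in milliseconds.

Sorted: 327, 341, 343, 435, 441, 444, 1359 → median = 435
|x − 435|: 0, 92, 6, 108, 924, 94, 9
Sorted deviations: 0, 6, 9, 92, 94, 108, 924 → MAD = 92

92 ms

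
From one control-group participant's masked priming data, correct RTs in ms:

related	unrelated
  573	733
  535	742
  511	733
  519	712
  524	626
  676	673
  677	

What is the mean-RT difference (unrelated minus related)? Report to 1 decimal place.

M(related) = 4015/7 = 573.571
M(unrelated) = 4219/6 = 703.167
Difference = 703.167 − 573.571 = 129.595 ms

129.6 ms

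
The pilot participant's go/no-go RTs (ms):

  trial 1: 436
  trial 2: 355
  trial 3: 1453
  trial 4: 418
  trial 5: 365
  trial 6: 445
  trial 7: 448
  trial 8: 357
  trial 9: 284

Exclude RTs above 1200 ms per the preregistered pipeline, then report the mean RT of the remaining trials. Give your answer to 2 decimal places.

388.50 ms

Excluded: 1453
Retained (n=8): Σ = 3108
Mean = 3108/8 = 388.5000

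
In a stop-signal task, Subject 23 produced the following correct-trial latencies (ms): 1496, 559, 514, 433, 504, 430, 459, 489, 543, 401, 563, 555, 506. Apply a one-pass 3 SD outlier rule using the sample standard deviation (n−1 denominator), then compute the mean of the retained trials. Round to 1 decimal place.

496.3 ms

n = 13, ΣRT = 7452, M = 573.231
Σ(x−M)² = 955864.31; s = √(955864.31/12) = 282.233
Cutoffs: 573.231 ± 3·282.233 → [-273.5, 1419.9]
Outside: 1496 → excluded.
Retained (n=12): Σ = 5956, mean = 5956/12 = 496.333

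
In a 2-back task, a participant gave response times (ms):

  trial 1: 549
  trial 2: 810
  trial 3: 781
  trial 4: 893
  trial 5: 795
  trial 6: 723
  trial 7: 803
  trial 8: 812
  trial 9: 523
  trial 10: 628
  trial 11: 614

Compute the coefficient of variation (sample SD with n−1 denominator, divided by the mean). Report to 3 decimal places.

n = 11, Σ = 7931, M = 721.0000
Σ(x−M)² = 150476.000; s = √(150476.000/10) = 122.6687
CV = 122.6687 / 721.0000 = 0.17014

0.170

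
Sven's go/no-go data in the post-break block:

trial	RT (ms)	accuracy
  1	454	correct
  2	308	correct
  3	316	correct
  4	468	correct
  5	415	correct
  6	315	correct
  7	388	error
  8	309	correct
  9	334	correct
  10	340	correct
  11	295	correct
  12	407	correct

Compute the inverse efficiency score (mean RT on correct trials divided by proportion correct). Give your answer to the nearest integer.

393 ms

Correct trials (n=11): 454, 308, 316, 468, 415, 315, 309, 334, 340, 295, 407
Mean correct RT = 3961/11 = 360.0909 ms
Proportion correct = 11/12
IES = 360.0909 / (11/12) = 392.826 ms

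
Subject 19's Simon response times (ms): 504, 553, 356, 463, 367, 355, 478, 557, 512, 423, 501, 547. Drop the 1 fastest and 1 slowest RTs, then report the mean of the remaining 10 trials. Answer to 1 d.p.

470.4 ms

Sorted: 355, 356, 367, 423, 463, 478, 501, 504, 512, 547, 553, 557
Drop lowest 1 (355) and highest 1 (557)
Remaining (n=10): Σ = 4704, mean = 4704/10 = 470.400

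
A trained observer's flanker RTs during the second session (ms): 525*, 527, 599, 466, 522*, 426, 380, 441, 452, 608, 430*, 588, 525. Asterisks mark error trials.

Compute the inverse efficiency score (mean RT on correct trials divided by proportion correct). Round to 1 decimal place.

Correct trials (n=10): 527, 599, 466, 426, 380, 441, 452, 608, 588, 525
Mean correct RT = 5012/10 = 501.2000 ms
Proportion correct = 10/13
IES = 501.2000 / (10/13) = 651.560 ms

651.6 ms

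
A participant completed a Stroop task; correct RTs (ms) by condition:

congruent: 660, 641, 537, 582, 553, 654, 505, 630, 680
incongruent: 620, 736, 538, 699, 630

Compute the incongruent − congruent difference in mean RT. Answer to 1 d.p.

M(congruent) = 5442/9 = 604.667
M(incongruent) = 3223/5 = 644.600
Difference = 644.600 − 604.667 = 39.933 ms

39.9 ms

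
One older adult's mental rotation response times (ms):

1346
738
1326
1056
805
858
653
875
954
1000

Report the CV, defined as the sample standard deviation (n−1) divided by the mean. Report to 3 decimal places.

n = 10, Σ = 9611, M = 961.1000
Σ(x−M)² = 478978.900; s = √(478978.900/9) = 230.6943
CV = 230.6943 / 961.1000 = 0.24003

0.240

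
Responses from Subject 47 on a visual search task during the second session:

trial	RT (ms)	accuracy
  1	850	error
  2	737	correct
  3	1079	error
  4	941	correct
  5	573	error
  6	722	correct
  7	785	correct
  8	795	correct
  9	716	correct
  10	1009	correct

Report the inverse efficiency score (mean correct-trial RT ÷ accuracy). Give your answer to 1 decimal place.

Correct trials (n=7): 737, 941, 722, 785, 795, 716, 1009
Mean correct RT = 5705/7 = 815.0000 ms
Proportion correct = 7/10
IES = 815.0000 / (7/10) = 1164.286 ms

1164.3 ms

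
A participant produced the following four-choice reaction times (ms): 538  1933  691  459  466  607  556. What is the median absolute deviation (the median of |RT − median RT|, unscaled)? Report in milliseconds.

90 ms

Sorted: 459, 466, 538, 556, 607, 691, 1933 → median = 556
|x − 556|: 18, 1377, 135, 97, 90, 51, 0
Sorted deviations: 0, 18, 51, 90, 97, 135, 1377 → MAD = 90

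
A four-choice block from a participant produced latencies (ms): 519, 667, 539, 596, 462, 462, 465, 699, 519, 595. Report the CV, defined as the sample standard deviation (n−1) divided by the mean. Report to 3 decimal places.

0.154

n = 10, Σ = 5523, M = 552.3000
Σ(x−M)² = 64734.100; s = √(64734.100/9) = 84.8097
CV = 84.8097 / 552.3000 = 0.15356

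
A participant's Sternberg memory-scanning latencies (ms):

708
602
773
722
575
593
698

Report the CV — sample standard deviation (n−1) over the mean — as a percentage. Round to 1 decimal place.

n = 7, Σ = 4671, M = 667.2857
Σ(x−M)² = 35067.429; s = √(35067.429/6) = 76.4498
CV = 76.4498 / 667.2857 = 0.11457 = 11.457%

11.5%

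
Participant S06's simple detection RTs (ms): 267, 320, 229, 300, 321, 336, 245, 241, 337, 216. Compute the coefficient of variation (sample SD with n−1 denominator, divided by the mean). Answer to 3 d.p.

0.166

n = 10, Σ = 2812, M = 281.2000
Σ(x−M)² = 19663.600; s = √(19663.600/9) = 46.7423
CV = 46.7423 / 281.2000 = 0.16622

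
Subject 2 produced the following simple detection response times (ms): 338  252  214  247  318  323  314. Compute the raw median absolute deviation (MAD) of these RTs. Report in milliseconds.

24 ms

Sorted: 214, 247, 252, 314, 318, 323, 338 → median = 314
|x − 314|: 24, 62, 100, 67, 4, 9, 0
Sorted deviations: 0, 4, 9, 24, 62, 67, 100 → MAD = 24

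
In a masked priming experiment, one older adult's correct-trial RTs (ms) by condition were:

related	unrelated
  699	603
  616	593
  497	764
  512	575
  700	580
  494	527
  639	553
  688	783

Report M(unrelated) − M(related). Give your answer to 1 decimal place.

M(related) = 4845/8 = 605.625
M(unrelated) = 4978/8 = 622.250
Difference = 622.250 − 605.625 = 16.625 ms

16.6 ms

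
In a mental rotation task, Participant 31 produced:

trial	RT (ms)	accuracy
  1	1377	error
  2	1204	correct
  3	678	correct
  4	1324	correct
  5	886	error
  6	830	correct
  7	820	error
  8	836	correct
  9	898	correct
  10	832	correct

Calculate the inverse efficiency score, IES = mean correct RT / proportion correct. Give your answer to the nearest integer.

1347 ms

Correct trials (n=7): 1204, 678, 1324, 830, 836, 898, 832
Mean correct RT = 6602/7 = 943.1429 ms
Proportion correct = 7/10
IES = 943.1429 / (7/10) = 1347.347 ms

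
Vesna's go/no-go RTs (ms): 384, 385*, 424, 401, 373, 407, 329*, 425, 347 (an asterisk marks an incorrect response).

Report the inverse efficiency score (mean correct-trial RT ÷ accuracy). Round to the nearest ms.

Correct trials (n=7): 384, 424, 401, 373, 407, 425, 347
Mean correct RT = 2761/7 = 394.4286 ms
Proportion correct = 7/9
IES = 394.4286 / (7/9) = 507.122 ms

507 ms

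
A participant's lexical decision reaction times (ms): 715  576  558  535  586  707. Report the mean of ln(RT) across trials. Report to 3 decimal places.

ln(RT): 6.5723, 6.3561, 6.3244, 6.2823, 6.3733, 6.5610
Σ ln(RT) = 38.4694
Mean = 38.4694/6 = 6.41156

6.412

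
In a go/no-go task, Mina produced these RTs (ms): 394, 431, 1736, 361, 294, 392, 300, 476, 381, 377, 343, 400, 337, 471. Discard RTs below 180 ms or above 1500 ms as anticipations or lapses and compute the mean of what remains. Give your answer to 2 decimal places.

Excluded: 1736
Retained (n=13): Σ = 4957
Mean = 4957/13 = 381.3077

381.31 ms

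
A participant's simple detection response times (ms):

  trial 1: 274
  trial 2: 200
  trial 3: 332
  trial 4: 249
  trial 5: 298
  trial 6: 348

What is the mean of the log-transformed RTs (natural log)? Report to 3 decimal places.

ln(RT): 5.6131, 5.2983, 5.8051, 5.5175, 5.6971, 5.8522
Σ ln(RT) = 33.7833
Mean = 33.7833/6 = 5.63055

5.631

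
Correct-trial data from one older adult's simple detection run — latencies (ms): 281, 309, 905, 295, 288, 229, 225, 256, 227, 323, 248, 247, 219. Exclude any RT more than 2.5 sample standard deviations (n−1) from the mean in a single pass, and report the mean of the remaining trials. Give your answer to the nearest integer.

n = 13, ΣRT = 4052, M = 311.692
Σ(x−M)² = 395392.77; s = √(395392.77/12) = 181.520
Cutoffs: 311.692 ± 2.5·181.520 → [-142.1, 765.5]
Outside: 905 → excluded.
Retained (n=12): Σ = 3147, mean = 3147/12 = 262.250

262 ms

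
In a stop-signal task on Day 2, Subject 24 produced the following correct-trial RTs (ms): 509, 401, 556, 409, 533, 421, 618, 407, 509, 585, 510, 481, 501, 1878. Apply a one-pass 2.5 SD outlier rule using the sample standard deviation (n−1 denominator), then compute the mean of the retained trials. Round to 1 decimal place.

n = 14, ΣRT = 8318, M = 594.143
Σ(x−M)² = 1833773.71; s = √(1833773.71/13) = 375.579
Cutoffs: 594.143 ± 2.5·375.579 → [-344.8, 1533.1]
Outside: 1878 → excluded.
Retained (n=13): Σ = 6440, mean = 6440/13 = 495.385

495.4 ms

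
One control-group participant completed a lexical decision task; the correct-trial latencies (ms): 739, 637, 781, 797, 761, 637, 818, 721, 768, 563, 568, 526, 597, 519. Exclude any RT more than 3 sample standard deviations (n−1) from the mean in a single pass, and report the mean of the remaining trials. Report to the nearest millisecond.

n = 14, ΣRT = 9432, M = 673.714
Σ(x−M)² = 148304.86; s = √(148304.86/13) = 106.809
Cutoffs: 673.714 ± 3·106.809 → [353.3, 994.1]
No RTs fall outside the cutoffs; all 14 retained. Mean = 9432/14 = 673.714

674 ms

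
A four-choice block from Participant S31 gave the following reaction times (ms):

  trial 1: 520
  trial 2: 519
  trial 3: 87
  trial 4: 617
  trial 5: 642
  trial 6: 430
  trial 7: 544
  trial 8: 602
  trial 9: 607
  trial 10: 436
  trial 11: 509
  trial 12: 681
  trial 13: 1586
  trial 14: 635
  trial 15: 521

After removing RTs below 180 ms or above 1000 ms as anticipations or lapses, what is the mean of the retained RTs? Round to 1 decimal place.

Excluded: 87, 1586
Retained (n=13): Σ = 7263
Mean = 7263/13 = 558.6923

558.7 ms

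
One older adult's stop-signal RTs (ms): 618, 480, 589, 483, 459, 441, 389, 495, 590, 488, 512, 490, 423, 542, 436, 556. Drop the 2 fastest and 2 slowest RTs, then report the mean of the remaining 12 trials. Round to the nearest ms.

Sorted: 389, 423, 436, 441, 459, 480, 483, 488, 490, 495, 512, 542, 556, 589, 590, 618
Drop lowest 2 (389, 423) and highest 2 (590, 618)
Remaining (n=12): Σ = 5971, mean = 5971/12 = 497.583

498 ms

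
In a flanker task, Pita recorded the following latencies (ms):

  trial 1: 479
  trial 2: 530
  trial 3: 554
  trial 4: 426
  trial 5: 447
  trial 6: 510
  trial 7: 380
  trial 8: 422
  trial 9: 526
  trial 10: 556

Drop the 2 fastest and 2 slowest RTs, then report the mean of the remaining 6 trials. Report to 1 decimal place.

486.3 ms

Sorted: 380, 422, 426, 447, 479, 510, 526, 530, 554, 556
Drop lowest 2 (380, 422) and highest 2 (554, 556)
Remaining (n=6): Σ = 2918, mean = 2918/6 = 486.333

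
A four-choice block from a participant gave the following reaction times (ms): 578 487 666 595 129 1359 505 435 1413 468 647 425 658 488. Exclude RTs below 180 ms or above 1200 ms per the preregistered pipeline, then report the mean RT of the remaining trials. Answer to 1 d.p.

541.1 ms

Excluded: 129, 1359, 1413
Retained (n=11): Σ = 5952
Mean = 5952/11 = 541.0909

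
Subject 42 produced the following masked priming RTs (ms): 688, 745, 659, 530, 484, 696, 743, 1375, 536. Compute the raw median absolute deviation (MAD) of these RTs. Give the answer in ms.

57 ms

Sorted: 484, 530, 536, 659, 688, 696, 743, 745, 1375 → median = 688
|x − 688|: 0, 57, 29, 158, 204, 8, 55, 687, 152
Sorted deviations: 0, 8, 29, 55, 57, 152, 158, 204, 687 → MAD = 57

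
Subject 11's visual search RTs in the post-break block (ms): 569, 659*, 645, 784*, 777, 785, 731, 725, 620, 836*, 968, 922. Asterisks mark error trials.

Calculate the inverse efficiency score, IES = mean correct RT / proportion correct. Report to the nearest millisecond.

999 ms

Correct trials (n=9): 569, 645, 777, 785, 731, 725, 620, 968, 922
Mean correct RT = 6742/9 = 749.1111 ms
Proportion correct = 9/12
IES = 749.1111 / (9/12) = 998.815 ms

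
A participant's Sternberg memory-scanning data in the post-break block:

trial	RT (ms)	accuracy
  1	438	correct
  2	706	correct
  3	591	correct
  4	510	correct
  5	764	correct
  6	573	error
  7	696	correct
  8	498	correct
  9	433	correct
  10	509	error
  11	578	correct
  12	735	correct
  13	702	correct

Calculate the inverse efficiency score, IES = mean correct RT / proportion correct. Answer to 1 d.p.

Correct trials (n=11): 438, 706, 591, 510, 764, 696, 498, 433, 578, 735, 702
Mean correct RT = 6651/11 = 604.6364 ms
Proportion correct = 11/13
IES = 604.6364 / (11/13) = 714.570 ms

714.6 ms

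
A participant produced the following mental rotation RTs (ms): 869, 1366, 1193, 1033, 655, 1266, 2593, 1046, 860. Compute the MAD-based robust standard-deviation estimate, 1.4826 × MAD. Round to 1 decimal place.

Sorted: 655, 860, 869, 1033, 1046, 1193, 1266, 1366, 2593 → median = 1046
|x − 1046| sorted: 0, 13, 147, 177, 186, 220, 320, 391, 1547 → MAD = 186
Robust SD ≈ 1.4826 × 186 = 275.764

275.8 ms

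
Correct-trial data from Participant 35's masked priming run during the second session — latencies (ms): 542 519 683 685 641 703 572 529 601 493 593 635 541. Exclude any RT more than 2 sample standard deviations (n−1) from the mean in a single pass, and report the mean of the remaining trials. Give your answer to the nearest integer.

595 ms

n = 13, ΣRT = 7737, M = 595.154
Σ(x−M)² = 58053.69; s = √(58053.69/12) = 69.554
Cutoffs: 595.154 ± 2·69.554 → [456.0, 734.3]
No RTs fall outside the cutoffs; all 13 retained. Mean = 7737/13 = 595.154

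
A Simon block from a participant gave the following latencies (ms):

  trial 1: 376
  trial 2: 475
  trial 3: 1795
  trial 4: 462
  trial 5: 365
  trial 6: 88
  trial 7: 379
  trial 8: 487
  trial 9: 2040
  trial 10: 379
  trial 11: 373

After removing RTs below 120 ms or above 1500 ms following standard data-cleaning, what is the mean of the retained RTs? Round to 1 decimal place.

412.0 ms

Excluded: 88, 1795, 2040
Retained (n=8): Σ = 3296
Mean = 3296/8 = 412.0000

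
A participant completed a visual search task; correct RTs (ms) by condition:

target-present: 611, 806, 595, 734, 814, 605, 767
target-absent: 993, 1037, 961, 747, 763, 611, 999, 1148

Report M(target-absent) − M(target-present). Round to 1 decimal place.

M(target-present) = 4932/7 = 704.571
M(target-absent) = 7259/8 = 907.375
Difference = 907.375 − 704.571 = 202.804 ms

202.8 ms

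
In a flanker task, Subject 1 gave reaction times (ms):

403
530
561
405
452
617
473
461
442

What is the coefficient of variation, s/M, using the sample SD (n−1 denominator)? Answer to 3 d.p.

n = 9, Σ = 4344, M = 482.6667
Σ(x−M)² = 41958.000; s = √(41958.000/8) = 72.4206
CV = 72.4206 / 482.6667 = 0.15004

0.150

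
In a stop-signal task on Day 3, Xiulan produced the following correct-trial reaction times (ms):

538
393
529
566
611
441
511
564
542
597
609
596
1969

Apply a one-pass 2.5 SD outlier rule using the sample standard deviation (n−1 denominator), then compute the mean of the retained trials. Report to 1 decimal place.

541.4 ms

n = 13, ΣRT = 8466, M = 651.231
Σ(x−M)² = 1931020.31; s = √(1931020.31/12) = 401.146
Cutoffs: 651.231 ± 2.5·401.146 → [-351.6, 1654.1]
Outside: 1969 → excluded.
Retained (n=12): Σ = 6497, mean = 6497/12 = 541.417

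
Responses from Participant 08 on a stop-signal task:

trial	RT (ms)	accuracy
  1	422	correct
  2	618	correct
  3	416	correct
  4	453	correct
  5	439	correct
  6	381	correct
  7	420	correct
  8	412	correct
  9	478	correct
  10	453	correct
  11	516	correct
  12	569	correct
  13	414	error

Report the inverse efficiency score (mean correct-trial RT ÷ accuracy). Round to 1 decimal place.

Correct trials (n=12): 422, 618, 416, 453, 439, 381, 420, 412, 478, 453, 516, 569
Mean correct RT = 5577/12 = 464.7500 ms
Proportion correct = 12/13
IES = 464.7500 / (12/13) = 503.479 ms

503.5 ms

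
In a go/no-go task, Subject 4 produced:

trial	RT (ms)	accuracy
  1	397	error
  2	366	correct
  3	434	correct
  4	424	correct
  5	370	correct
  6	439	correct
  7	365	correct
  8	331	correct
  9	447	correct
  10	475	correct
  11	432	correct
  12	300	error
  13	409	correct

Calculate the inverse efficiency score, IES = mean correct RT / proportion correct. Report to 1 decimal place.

Correct trials (n=11): 366, 434, 424, 370, 439, 365, 331, 447, 475, 432, 409
Mean correct RT = 4492/11 = 408.3636 ms
Proportion correct = 11/13
IES = 408.3636 / (11/13) = 482.612 ms

482.6 ms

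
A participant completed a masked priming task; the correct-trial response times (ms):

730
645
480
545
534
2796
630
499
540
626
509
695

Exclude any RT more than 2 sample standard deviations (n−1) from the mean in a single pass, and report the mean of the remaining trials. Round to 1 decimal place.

n = 12, ΣRT = 9229, M = 769.083
Σ(x−M)² = 4552734.92; s = √(4552734.92/11) = 643.339
Cutoffs: 769.083 ± 2·643.339 → [-517.6, 2055.8]
Outside: 2796 → excluded.
Retained (n=11): Σ = 6433, mean = 6433/11 = 584.818

584.8 ms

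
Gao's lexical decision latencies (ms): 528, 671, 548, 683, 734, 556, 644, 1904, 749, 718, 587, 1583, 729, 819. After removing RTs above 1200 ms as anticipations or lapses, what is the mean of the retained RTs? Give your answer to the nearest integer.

664 ms

Excluded: 1583, 1904
Retained (n=12): Σ = 7966
Mean = 7966/12 = 663.8333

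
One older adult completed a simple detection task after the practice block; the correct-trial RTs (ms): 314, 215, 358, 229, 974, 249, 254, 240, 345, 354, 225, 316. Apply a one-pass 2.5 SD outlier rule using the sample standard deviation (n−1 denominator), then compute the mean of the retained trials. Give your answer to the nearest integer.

282 ms

n = 12, ΣRT = 4073, M = 339.417
Σ(x−M)² = 470596.92; s = √(470596.92/11) = 206.837
Cutoffs: 339.417 ± 2.5·206.837 → [-177.7, 856.5]
Outside: 974 → excluded.
Retained (n=11): Σ = 3099, mean = 3099/11 = 281.727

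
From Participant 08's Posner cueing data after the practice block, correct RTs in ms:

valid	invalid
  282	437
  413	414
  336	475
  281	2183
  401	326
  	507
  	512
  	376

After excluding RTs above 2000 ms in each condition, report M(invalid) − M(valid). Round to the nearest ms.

93 ms

invalid: exclude 2183
M(valid) = 1713/5 = 342.600
M(invalid) = 3047/7 = 435.286
Difference = 435.286 − 342.600 = 92.686 ms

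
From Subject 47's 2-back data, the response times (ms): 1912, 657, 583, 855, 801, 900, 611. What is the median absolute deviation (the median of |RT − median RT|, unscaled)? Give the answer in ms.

Sorted: 583, 611, 657, 801, 855, 900, 1912 → median = 801
|x − 801|: 1111, 144, 218, 54, 0, 99, 190
Sorted deviations: 0, 54, 99, 144, 190, 218, 1111 → MAD = 144

144 ms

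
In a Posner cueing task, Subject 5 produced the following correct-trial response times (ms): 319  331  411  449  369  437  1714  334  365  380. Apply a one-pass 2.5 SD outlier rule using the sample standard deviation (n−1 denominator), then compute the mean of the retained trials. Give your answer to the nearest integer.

n = 10, ΣRT = 5109, M = 510.900
Σ(x−M)² = 1625762.90; s = √(1625762.90/9) = 425.018
Cutoffs: 510.900 ± 2.5·425.018 → [-551.6, 1573.4]
Outside: 1714 → excluded.
Retained (n=9): Σ = 3395, mean = 3395/9 = 377.222

377 ms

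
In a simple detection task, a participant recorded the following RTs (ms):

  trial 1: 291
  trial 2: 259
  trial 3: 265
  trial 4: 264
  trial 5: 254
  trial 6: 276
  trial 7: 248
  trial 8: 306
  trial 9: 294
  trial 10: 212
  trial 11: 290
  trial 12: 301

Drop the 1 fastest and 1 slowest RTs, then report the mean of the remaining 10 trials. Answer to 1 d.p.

Sorted: 212, 248, 254, 259, 264, 265, 276, 290, 291, 294, 301, 306
Drop lowest 1 (212) and highest 1 (306)
Remaining (n=10): Σ = 2742, mean = 2742/10 = 274.200

274.2 ms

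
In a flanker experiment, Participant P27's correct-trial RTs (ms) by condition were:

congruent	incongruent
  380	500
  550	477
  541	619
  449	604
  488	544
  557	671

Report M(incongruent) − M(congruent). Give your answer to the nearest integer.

M(congruent) = 2965/6 = 494.167
M(incongruent) = 3415/6 = 569.167
Difference = 569.167 − 494.167 = 75.000 ms

75 ms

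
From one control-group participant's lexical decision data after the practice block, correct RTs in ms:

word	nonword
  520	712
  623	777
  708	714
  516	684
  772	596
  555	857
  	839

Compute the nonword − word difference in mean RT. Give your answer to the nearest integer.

M(word) = 3694/6 = 615.667
M(nonword) = 5179/7 = 739.857
Difference = 739.857 − 615.667 = 124.190 ms

124 ms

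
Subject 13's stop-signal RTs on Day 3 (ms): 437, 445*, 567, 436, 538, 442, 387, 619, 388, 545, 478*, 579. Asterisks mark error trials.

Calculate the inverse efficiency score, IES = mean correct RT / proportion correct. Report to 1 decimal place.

592.6 ms

Correct trials (n=10): 437, 567, 436, 538, 442, 387, 619, 388, 545, 579
Mean correct RT = 4938/10 = 493.8000 ms
Proportion correct = 10/12
IES = 493.8000 / (10/12) = 592.560 ms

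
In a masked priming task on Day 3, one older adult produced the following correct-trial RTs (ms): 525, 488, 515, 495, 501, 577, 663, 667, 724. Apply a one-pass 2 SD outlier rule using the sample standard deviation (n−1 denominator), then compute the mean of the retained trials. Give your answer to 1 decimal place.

n = 9, ΣRT = 5155, M = 572.778
Σ(x−M)² = 63913.56; s = √(63913.56/8) = 89.382
Cutoffs: 572.778 ± 2·89.382 → [394.0, 751.5]
No RTs fall outside the cutoffs; all 9 retained. Mean = 5155/9 = 572.778

572.8 ms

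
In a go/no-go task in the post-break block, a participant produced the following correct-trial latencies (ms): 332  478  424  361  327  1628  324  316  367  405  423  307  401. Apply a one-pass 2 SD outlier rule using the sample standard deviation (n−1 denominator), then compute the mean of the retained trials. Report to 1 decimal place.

n = 13, ΣRT = 6093, M = 468.692
Σ(x−M)² = 1487900.77; s = √(1487900.77/12) = 352.125
Cutoffs: 468.692 ± 2·352.125 → [-235.6, 1172.9]
Outside: 1628 → excluded.
Retained (n=12): Σ = 4465, mean = 4465/12 = 372.083

372.1 ms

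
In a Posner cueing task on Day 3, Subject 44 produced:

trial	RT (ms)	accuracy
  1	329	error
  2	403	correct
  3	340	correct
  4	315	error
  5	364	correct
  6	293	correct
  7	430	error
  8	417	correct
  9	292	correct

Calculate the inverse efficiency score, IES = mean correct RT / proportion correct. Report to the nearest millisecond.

Correct trials (n=6): 403, 340, 364, 293, 417, 292
Mean correct RT = 2109/6 = 351.5000 ms
Proportion correct = 6/9
IES = 351.5000 / (6/9) = 527.250 ms

527 ms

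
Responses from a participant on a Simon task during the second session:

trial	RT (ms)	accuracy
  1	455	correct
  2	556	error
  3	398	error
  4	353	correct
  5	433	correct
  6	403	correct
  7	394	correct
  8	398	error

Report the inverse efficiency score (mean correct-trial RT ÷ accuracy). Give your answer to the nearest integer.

Correct trials (n=5): 455, 353, 433, 403, 394
Mean correct RT = 2038/5 = 407.6000 ms
Proportion correct = 5/8
IES = 407.6000 / (5/8) = 652.160 ms

652 ms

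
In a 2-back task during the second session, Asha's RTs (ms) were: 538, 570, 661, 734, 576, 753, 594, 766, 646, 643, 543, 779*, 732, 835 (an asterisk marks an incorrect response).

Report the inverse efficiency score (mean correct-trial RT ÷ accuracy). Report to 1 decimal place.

711.7 ms

Correct trials (n=13): 538, 570, 661, 734, 576, 753, 594, 766, 646, 643, 543, 732, 835
Mean correct RT = 8591/13 = 660.8462 ms
Proportion correct = 13/14
IES = 660.8462 / (13/14) = 711.680 ms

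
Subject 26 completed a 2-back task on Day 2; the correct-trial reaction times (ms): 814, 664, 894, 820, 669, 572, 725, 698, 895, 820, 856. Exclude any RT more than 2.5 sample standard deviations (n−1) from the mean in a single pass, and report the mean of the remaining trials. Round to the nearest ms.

n = 11, ΣRT = 8427, M = 766.091
Σ(x−M)² = 113014.91; s = √(113014.91/10) = 106.308
Cutoffs: 766.091 ± 2.5·106.308 → [500.3, 1031.9]
No RTs fall outside the cutoffs; all 11 retained. Mean = 8427/11 = 766.091

766 ms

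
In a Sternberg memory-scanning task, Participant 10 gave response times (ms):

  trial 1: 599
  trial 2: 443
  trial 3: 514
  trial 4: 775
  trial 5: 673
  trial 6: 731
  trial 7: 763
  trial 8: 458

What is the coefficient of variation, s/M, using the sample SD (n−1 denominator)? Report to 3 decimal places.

0.219

n = 8, Σ = 4956, M = 619.5000
Σ(x−M)² = 128852.000; s = √(128852.000/7) = 135.6740
CV = 135.6740 / 619.5000 = 0.21901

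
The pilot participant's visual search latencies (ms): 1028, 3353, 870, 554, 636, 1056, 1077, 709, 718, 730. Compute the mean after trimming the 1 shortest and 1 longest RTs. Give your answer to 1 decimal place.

Sorted: 554, 636, 709, 718, 730, 870, 1028, 1056, 1077, 3353
Drop lowest 1 (554) and highest 1 (3353)
Remaining (n=8): Σ = 6824, mean = 6824/8 = 853.000

853.0 ms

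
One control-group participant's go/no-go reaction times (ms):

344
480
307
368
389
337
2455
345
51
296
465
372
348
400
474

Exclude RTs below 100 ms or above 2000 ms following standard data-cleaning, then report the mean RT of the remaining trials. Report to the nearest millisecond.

379 ms

Excluded: 51, 2455
Retained (n=13): Σ = 4925
Mean = 4925/13 = 378.8462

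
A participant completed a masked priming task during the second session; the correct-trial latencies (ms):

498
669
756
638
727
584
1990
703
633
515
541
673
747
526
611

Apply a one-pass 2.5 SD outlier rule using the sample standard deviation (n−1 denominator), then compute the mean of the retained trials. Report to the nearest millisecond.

630 ms

n = 15, ΣRT = 10811, M = 720.733
Σ(x−M)² = 1825720.93; s = √(1825720.93/14) = 361.121
Cutoffs: 720.733 ± 2.5·361.121 → [-182.1, 1623.5]
Outside: 1990 → excluded.
Retained (n=14): Σ = 8821, mean = 8821/14 = 630.071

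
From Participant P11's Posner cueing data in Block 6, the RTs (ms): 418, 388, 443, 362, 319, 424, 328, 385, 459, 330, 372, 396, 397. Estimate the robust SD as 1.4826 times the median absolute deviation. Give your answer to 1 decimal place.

Sorted: 319, 328, 330, 362, 372, 385, 388, 396, 397, 418, 424, 443, 459 → median = 388
|x − 388| sorted: 0, 3, 8, 9, 16, 26, 30, 36, 55, 58, 60, 69, 71 → MAD = 30
Robust SD ≈ 1.4826 × 30 = 44.478

44.5 ms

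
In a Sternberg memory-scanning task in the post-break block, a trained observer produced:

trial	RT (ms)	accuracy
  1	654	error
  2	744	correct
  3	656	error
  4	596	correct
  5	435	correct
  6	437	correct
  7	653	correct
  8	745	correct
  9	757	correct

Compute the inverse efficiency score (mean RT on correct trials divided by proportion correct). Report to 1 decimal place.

Correct trials (n=7): 744, 596, 435, 437, 653, 745, 757
Mean correct RT = 4367/7 = 623.8571 ms
Proportion correct = 7/9
IES = 623.8571 / (7/9) = 802.102 ms

802.1 ms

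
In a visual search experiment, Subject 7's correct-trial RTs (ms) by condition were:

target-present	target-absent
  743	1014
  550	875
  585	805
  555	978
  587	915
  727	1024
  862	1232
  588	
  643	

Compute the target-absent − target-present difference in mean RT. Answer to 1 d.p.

328.7 ms

M(target-present) = 5840/9 = 648.889
M(target-absent) = 6843/7 = 977.571
Difference = 977.571 − 648.889 = 328.683 ms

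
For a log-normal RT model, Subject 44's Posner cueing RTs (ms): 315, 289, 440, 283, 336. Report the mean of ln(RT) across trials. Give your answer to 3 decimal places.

5.794

ln(RT): 5.7526, 5.6664, 6.0868, 5.6454, 5.8171
Σ ln(RT) = 28.9683
Mean = 28.9683/5 = 5.79367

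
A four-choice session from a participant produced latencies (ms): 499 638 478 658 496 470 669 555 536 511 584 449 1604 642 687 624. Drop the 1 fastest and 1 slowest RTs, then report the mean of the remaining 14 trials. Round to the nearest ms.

575 ms

Sorted: 449, 470, 478, 496, 499, 511, 536, 555, 584, 624, 638, 642, 658, 669, 687, 1604
Drop lowest 1 (449) and highest 1 (1604)
Remaining (n=14): Σ = 8047, mean = 8047/14 = 574.786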